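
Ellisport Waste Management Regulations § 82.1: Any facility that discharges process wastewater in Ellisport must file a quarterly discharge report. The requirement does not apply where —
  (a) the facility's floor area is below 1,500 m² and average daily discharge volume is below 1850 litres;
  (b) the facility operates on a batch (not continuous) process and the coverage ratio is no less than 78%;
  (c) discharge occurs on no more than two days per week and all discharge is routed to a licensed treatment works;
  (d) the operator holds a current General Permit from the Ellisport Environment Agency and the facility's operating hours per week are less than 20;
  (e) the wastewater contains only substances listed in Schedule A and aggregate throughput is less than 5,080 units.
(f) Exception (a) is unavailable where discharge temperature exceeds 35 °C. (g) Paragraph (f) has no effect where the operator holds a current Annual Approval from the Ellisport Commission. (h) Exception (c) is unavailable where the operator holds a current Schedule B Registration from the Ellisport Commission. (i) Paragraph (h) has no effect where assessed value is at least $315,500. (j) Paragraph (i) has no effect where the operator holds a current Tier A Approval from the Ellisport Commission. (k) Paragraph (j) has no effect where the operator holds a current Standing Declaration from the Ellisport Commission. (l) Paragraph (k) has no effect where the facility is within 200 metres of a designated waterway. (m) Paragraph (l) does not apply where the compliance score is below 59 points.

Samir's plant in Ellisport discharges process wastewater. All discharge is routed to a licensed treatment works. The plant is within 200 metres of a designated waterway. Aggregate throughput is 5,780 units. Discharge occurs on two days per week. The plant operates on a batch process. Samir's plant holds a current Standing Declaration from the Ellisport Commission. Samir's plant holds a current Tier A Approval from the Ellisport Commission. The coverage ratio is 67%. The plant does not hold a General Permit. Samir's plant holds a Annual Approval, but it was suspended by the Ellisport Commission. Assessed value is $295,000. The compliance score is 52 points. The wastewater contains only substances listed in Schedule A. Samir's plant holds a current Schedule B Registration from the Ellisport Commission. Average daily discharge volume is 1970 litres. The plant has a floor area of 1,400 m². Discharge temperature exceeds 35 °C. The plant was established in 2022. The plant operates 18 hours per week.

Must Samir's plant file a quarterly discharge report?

Yes — Samir's plant must file a quarterly discharge report.

Exception (a) requires that average daily discharge volume is below 1850 litres; but average daily discharge volume is 1970 litres, not below 1850 litres, so (a) is unavailable.
Exception (b) fails — the coverage ratio is 67%, short of 78%.
Exception (c) is satisfied on its face — discharge occurs on no more than two days per week; discharge is routed to a licensed treatment works. But applying paragraphs (h)–(m): (h) is engaged — a current Schedule B Registration is held. (i) is not triggered (assessed value is $295,000, short of $315,500), so (h) stands. (c) is therefore removed.
Exception (d) requires that the operator holds a current General Permit from the Ellisport Environment Agency; but no General Permit is held, so (d) is unavailable.
Exception (e) fails — aggregate throughput is 5,780 units, not less than 5,080 units.
No exception is made out. Samir's plant falls within the general rule.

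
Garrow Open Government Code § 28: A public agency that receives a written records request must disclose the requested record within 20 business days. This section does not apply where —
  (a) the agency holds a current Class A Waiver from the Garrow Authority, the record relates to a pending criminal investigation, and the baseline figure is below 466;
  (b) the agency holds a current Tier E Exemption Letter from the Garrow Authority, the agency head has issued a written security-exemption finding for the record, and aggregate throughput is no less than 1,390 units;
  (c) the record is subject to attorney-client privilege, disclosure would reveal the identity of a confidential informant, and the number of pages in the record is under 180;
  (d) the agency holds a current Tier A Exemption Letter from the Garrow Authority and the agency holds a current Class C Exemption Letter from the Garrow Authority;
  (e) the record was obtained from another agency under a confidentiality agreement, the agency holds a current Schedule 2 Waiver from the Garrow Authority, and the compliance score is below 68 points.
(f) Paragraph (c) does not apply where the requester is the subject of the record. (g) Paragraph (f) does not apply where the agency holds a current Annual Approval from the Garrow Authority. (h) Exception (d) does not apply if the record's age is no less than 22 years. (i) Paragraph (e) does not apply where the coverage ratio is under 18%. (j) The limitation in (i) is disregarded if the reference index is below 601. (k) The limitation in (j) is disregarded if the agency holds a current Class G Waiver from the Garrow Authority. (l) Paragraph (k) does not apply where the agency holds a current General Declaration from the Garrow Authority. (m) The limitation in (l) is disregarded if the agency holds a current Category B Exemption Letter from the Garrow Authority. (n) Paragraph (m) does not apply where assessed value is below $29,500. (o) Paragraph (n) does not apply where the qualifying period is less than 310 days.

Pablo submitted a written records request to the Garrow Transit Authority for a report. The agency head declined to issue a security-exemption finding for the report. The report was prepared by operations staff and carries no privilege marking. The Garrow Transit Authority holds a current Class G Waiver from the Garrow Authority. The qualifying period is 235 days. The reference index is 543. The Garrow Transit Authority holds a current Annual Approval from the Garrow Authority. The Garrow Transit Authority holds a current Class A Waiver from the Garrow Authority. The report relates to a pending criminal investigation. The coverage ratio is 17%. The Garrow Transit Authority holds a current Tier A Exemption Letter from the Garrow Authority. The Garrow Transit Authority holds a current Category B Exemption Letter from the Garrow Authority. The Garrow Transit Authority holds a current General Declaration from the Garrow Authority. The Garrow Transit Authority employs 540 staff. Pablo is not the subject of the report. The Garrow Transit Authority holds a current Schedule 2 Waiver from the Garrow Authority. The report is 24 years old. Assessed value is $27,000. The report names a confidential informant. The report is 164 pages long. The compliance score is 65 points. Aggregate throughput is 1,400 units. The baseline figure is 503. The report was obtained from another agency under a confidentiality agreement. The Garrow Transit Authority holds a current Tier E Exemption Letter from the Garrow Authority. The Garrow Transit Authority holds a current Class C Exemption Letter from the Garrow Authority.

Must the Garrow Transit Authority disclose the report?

Yes — the Garrow Transit Authority must disclose the report.

Exception (a) fails — the baseline figure is 503, not below 466.
Exception (b) requires that the agency head has issued a written security-exemption finding for the record; but the agency head declined to issue a security-exemption finding, so (b) is unavailable.
Exception (c) does not apply: the report carries no privilege marking.
Exception (d): a current Tier A Exemption Letter is held; a current Class C Exemption Letter is held — every condition holds. But applying paragraph (h): (h) operates against (d): the record's age is 24 years, meeting the 22 years threshold. Exception (d) does not apply.
Exception (e): the report was obtained under a confidentiality agreement; a current Schedule 2 Waiver is held; the compliance score is 65 points, below the 68 points limit — every condition holds. However, paragraphs (i)–(o) must be considered: (i) operates against (e): the coverage ratio is 17%, under the 18% limit. (j) is triggered (the reference index is 543, below the 601 limit), but yields to (k): (k) is engaged — a current Class G Waiver is held. (l) would limit (k) — a current General Declaration is held — but (m) sets (l) aside: (m) operates against (l): a current Category B Exemption Letter is held. (n) operates (assessed value is $27,000, below the $29,500 limit), but is set aside by (o): (o) applies — the qualifying period is 235 days, less than the 310 days limit. (e) is therefore removed.
No exception displaces § 28.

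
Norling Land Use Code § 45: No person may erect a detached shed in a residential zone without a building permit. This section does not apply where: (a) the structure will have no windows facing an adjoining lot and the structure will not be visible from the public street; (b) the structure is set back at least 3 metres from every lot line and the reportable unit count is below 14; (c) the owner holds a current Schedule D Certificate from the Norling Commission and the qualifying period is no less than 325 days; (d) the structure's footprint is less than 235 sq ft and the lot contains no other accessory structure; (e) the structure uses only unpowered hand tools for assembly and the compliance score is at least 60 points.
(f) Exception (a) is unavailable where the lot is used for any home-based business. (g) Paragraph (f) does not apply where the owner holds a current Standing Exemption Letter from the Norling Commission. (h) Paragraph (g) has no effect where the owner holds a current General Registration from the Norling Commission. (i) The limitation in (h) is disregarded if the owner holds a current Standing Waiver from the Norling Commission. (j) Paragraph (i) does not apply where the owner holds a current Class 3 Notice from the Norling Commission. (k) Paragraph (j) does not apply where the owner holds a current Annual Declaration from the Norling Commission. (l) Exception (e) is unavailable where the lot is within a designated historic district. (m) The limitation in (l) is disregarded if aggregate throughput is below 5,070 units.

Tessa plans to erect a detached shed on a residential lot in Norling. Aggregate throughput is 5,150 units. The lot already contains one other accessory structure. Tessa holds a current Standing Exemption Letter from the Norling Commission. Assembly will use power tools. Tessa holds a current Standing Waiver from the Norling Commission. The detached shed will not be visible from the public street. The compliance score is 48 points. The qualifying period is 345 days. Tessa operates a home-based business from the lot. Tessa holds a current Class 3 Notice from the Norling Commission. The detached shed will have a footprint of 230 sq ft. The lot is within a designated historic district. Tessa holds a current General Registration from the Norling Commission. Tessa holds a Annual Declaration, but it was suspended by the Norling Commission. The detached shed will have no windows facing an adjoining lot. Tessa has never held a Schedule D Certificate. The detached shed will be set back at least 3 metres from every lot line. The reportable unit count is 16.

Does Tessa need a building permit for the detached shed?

Exception (a): no windows face an adjoining lot; the structure will not be visible from the street — every condition holds. But applying paragraphs (f)–(k): (f) is triggered — a home-based business operates on the lot. (g) would limit (f) — a current Standing Exemption Letter is held — but (h) sets (g) aside: (h) operates against (g): a current General Registration is held. (i) is triggered (a current Standing Waiver is held), but is overridden by (j): (j) is triggered — a current Class 3 Notice is held. (k), which would lift (j), is inapplicable — no current Annual Declaration is held. Exception (a) does not apply.
Exception (b) requires that the reportable unit count is below 14; but the reportable unit count is 16, not below 14, so (b) is unavailable.
Exception (c) requires that the owner holds a current Schedule D Certificate from the Norling Commission; but the Schedule D Certificate is not current, so (c) is unavailable.
Exception (d) fails — the lot already has another accessory structure.
Exception (e) does not apply: assembly uses power tools.
No exception is made out. Tessa falls within the general rule.

Yes — Tessa must obtain a building permit.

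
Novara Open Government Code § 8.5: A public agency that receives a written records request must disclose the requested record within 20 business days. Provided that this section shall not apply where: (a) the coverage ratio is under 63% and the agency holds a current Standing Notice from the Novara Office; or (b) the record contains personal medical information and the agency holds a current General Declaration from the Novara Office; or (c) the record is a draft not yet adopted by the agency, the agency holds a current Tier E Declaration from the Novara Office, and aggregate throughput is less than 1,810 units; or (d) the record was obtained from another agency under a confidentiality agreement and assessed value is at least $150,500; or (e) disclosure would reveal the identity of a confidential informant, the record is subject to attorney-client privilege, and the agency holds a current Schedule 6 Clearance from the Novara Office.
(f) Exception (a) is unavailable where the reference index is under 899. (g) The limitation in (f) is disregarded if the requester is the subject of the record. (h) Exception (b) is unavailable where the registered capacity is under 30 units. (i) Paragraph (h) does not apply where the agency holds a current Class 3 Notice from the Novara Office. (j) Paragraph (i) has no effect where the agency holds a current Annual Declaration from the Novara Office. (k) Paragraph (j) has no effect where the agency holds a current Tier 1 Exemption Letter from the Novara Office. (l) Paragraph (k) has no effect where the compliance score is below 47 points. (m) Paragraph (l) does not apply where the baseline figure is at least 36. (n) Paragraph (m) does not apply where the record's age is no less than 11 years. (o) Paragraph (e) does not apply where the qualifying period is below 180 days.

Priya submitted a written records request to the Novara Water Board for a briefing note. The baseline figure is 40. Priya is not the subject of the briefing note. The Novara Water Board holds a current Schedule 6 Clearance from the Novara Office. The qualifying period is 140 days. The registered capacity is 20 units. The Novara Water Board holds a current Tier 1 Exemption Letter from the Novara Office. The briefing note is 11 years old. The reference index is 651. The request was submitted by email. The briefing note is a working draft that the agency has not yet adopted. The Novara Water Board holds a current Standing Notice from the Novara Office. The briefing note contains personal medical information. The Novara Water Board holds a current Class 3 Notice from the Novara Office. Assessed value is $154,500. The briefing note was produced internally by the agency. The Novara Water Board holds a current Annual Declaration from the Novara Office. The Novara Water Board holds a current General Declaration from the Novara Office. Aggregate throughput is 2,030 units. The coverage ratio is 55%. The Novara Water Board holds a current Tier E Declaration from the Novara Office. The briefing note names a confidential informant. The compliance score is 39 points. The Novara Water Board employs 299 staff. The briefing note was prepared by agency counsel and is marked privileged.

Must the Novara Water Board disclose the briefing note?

Exception (a) is satisfied on its face — the coverage ratio is 55%, under the 63% limit; a current Standing Notice is held. Turning to paragraphs (f)–(g): (f) operates against (a): the reference index is 651, under the 899 limit. (g) does not operate here (Priya is not the subject of the briefing note), so (f) stands. Exception (a) does not apply.
Exception (b)'s conditions are all satisfied: the briefing note contains personal medical information; a current General Declaration is held. Turning to paragraphs (h)–(n): (h) operates — the registered capacity is 20 units, under the 30 units limit. (i) would limit (h) — a current Class 3 Notice is held — but (j) sets (i) aside: (j) is triggered — a current Annual Declaration is held. (k) would limit (j) — a current Tier 1 Exemption Letter is held — but (l) sets (k) aside: (l) operates against (k): the compliance score is 39 points, below the 47 points limit. (m) is triggered (the baseline figure is 40, meeting the 36 threshold), but yields to (n): (n) is engaged — the record's age is 11 years, meeting the 11 years threshold. (b) is therefore removed.
Exception (c) fails — aggregate throughput is 2,030 units, not less than 1,810 units.
Exception (d) fails — the briefing note was produced internally.
Exception (e): the briefing note names a confidential informant; the briefing note is privileged; a current Schedule 6 Clearance is held — every condition holds. But: (o) operates — the qualifying period is 140 days, below the 180 days limit. (e) is therefore removed.
No exception is made out. the Novara Water Board falls within the general rule.

Yes — the Novara Water Board must disclose the briefing note.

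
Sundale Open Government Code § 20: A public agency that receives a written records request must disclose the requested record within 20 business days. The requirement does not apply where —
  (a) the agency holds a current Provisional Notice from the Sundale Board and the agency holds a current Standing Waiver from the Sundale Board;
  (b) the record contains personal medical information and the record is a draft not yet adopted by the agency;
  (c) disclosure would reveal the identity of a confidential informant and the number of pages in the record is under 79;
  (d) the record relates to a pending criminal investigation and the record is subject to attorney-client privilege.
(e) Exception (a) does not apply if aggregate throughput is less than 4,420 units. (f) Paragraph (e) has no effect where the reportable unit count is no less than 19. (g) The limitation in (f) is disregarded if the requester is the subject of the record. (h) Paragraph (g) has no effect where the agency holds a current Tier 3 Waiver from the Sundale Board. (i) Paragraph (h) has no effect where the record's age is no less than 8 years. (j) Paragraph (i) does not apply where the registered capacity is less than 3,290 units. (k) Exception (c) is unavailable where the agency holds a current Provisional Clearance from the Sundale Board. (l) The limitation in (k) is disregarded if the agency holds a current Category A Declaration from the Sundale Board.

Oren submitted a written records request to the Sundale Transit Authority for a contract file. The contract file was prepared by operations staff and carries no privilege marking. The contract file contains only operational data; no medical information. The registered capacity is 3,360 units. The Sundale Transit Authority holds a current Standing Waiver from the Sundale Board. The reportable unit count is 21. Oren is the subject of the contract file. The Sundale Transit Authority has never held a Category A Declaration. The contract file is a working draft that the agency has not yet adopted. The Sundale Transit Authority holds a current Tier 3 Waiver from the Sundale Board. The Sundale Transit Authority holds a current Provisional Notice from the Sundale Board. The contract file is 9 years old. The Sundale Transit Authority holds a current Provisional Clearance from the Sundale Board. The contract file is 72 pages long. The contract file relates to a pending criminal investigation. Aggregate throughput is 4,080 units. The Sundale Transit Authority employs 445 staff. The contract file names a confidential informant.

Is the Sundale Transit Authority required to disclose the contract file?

All of (a)'s requirements are met (a current Provisional Notice is held; a current Standing Waiver is held). However, paragraphs (e)–(j) must be considered: (e) operates against (a): aggregate throughput is 4,080 units, less than the 4,420 units limit. (f) applies (the reportable unit count is 21, meeting the 19 threshold), but yields to (g): (g) applies — Oren is the subject of the contract file. (h) operates (a current Tier 3 Waiver is held), but is set aside by (i): (i) applies — the record's age is 9 years, meeting the 8 years threshold. (j) is inapplicable (the registered capacity is 3,360 units, not less than 3,290 units), so (i) stands. Exception (a) does not apply.
Exception (b) requires that the record contains personal medical information; but the contract file contains only operational data, so (b) is unavailable.
Exception (c) is satisfied on its face — the contract file names a confidential informant; the number of pages in the record is 72, under the 79 limit. Turning to paragraphs (k)–(l): (k) is triggered — a current Provisional Clearance is held. (l) is inapplicable (no current Category A Declaration is held), so (k) stands. Exception (c) does not apply.
Exception (d) requires that the record is subject to attorney-client privilege; but the contract file carries no privilege marking, so (d) is unavailable.
None of the exceptions is available; § 20 applies in full.

Yes — the Sundale Transit Authority must disclose the contract file.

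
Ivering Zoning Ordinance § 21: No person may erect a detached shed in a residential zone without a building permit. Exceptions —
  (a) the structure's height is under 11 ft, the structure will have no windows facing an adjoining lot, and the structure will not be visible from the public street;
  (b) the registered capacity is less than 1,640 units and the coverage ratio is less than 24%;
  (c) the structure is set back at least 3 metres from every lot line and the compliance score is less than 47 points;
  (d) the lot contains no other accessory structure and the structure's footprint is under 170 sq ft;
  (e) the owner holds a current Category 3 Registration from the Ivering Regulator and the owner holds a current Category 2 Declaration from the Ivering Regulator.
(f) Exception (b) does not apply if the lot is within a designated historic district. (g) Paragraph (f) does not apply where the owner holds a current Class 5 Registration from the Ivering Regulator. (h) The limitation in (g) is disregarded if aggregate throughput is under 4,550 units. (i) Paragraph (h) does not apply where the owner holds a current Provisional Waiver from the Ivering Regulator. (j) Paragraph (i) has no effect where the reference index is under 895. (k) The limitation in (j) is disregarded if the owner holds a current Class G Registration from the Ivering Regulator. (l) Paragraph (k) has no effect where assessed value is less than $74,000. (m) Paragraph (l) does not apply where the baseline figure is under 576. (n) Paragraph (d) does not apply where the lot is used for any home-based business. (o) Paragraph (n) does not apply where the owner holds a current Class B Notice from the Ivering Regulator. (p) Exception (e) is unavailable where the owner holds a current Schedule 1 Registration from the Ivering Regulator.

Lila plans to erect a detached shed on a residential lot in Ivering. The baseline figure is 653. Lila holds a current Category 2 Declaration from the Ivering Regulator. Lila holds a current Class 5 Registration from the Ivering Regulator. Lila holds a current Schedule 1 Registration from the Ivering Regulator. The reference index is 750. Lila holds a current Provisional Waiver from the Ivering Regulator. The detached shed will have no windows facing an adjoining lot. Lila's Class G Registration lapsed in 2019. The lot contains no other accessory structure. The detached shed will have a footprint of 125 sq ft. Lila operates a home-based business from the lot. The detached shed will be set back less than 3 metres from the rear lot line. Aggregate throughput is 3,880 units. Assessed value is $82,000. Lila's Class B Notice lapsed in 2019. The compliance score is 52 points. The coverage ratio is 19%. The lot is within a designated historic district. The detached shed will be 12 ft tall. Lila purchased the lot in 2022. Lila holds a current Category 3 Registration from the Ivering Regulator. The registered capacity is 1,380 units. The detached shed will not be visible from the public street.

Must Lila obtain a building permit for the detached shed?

Exception (a) fails — the structure's height is 12 ft, not under 11 ft.
Exception (b): the registered capacity is 1,380 units, less than the 1,640 units limit; the coverage ratio is 19%, less than the 24% limit — every condition holds. However, paragraphs (f)–(m) must be considered: (f) applies — the lot is in a historic district. (g) would limit (f) — a current Class 5 Registration is held — but (h) sets (g) aside: (h) operates — aggregate throughput is 3,880 units, under the 4,550 units limit. (i) would limit (h) — a current Provisional Waiver is held — but (j) sets (i) aside: (j) operates against (i): the reference index is 750, under the 895 limit. (k) is not engaged (the Class G Registration is not current), so (j) stands. Exception (b) does not apply.
Exception (c) fails — the rear setback is under 3 m.
Exception (d): the lot has no other accessory structure; the structure's footprint is 125 sq ft, under the 170 sq ft limit — every condition holds. But applying paragraphs (n)–(o): (n) applies — a home-based business operates on the lot. (o) is not engaged (there is no Class B Notice in force), so (n) stands. (d) is therefore removed.
All of (e)'s requirements are met (a current Category 3 Registration is held; a current Category 2 Declaration is held). Turning to paragraph (p): (p) operates against (e): a current Schedule 1 Registration is held. Exception (e) does not apply.
No exception applies. The general rule governs.

Yes — Lila must obtain a building permit.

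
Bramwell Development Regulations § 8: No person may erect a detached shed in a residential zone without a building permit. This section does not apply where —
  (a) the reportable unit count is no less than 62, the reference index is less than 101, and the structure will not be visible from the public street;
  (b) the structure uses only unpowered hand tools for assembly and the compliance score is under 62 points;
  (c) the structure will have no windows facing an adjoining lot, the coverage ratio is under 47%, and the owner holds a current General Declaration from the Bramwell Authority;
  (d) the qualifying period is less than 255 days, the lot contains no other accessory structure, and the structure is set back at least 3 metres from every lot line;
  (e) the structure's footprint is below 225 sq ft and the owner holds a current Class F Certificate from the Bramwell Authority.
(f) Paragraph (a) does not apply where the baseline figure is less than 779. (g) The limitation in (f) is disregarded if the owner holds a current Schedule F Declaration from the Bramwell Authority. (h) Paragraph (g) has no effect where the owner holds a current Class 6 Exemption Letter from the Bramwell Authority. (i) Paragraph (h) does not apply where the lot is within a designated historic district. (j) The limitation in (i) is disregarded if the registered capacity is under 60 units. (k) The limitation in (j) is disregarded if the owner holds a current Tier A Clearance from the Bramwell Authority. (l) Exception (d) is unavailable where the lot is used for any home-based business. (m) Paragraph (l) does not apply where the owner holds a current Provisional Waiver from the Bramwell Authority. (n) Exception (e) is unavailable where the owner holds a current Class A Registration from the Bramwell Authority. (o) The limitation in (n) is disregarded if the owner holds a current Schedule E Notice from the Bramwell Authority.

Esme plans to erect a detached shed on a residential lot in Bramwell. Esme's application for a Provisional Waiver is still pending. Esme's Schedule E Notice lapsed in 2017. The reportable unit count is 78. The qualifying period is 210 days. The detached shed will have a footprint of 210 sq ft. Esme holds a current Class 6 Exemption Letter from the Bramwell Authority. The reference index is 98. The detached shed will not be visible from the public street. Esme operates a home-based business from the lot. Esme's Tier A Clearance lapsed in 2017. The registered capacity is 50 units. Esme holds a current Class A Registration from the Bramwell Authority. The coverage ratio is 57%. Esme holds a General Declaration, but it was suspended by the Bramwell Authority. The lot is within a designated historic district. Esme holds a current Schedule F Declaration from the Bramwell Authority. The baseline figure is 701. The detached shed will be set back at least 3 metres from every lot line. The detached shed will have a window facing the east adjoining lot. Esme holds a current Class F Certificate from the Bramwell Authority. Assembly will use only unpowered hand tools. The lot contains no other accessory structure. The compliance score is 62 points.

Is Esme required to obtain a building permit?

Exception (a)'s conditions are all satisfied: the reportable unit count is 78, meeting the 62 threshold; the reference index is 98, less than the 101 limit; the structure will not be visible from the street. But applying paragraphs (f)–(k): (f) is engaged — the baseline figure is 701, less than the 779 limit. (g) applies (a current Schedule F Declaration is held), but is itself disapplied by (h): (h) operates against (g): a current Class 6 Exemption Letter is held. (i) applies (the lot is in a historic district), but is overridden by (j): (j) applies — the registered capacity is 50 units, under the 60 units limit. (k) does not operate here (there is no Tier A Clearance in force), so (j) stands. So (a) is unavailable.
Exception (b) requires that the compliance score is under 62 points; but the compliance score is 62 points, not under 62 points, so (b) is unavailable.
Exception (c) requires that the structure will have no windows facing an adjoining lot; but a window faces an adjoining lot, so (c) is unavailable.
Exception (d) is satisfied on its face — the qualifying period is 210 days, less than the 255 days limit; the lot has no other accessory structure; the setback is at least 3 m on every side. But applying paragraphs (l)–(m): (l) applies — a home-based business operates on the lot. (m), which would lift (l), is not triggered — no current Provisional Waiver is held. Exception (d) does not apply.
All of (e)'s requirements are met (the structure's footprint is 210 sq ft, below the 225 sq ft limit; a current Class F Certificate is held). Turning to paragraphs (n)–(o): (n) is triggered — a current Class A Registration is held. (o), which would lift (n), is inapplicable — there is no Schedule E Notice in force. (e) is therefore removed.
No exception applies. The general rule governs.

Yes — Esme must obtain a building permit.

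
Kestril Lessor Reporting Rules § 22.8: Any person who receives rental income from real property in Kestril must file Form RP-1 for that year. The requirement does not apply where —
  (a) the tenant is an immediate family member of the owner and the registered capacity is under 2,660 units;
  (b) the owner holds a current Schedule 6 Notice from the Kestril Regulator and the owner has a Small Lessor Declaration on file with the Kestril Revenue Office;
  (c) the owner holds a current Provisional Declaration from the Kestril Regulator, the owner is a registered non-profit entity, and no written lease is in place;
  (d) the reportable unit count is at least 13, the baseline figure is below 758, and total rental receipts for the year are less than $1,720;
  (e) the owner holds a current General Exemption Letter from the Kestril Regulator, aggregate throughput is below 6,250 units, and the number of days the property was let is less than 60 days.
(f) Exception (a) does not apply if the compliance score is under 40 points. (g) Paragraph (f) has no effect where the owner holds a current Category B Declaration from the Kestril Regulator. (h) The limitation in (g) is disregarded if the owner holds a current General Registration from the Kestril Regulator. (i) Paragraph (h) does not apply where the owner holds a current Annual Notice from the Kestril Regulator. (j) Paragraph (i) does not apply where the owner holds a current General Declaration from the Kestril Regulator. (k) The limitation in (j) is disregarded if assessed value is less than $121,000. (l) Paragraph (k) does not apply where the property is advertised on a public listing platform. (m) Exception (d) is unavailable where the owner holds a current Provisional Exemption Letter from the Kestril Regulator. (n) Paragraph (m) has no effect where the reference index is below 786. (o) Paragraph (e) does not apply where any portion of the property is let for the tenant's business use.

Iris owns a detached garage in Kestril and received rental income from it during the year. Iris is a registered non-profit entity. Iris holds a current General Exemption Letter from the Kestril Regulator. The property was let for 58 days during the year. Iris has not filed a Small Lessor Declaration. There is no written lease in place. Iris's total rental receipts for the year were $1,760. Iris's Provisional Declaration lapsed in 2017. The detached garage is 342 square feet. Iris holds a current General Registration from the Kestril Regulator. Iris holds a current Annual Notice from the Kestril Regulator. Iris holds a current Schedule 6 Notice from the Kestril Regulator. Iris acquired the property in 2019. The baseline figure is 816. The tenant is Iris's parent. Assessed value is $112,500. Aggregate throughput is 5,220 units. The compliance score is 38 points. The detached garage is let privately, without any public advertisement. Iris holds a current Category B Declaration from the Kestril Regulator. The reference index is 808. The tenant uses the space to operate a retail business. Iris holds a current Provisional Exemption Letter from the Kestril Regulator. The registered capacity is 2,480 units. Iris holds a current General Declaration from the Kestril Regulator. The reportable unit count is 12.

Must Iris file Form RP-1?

No — exception (a) applies; Iris is not required to file Form RP-1.

Exception (a): the tenant is an immediate family member; the registered capacity is 2,480 units, under the 2,660 units limit — every condition holds. Applying paragraphs (f)–(l): (f) is engaged (the compliance score is 38 points, under the 40 points limit), but yields to (g): (g) operates against (f): a current Category B Declaration is held. (h) is triggered (a current General Registration is held), but yields to (i): (i) is triggered — a current Annual Notice is held. (j) would limit (i) — a current General Declaration is held — but (k) sets (j) aside: (k) operates against (j): assessed value is $112,500, less than the $121,000 limit. (l), which would lift (k), is not triggered — the property is let privately without advertisement. So (a) applies.
Exception (b) requires that the owner has a Small Lessor Declaration on file with the Kestril Revenue Office; but no Small Lessor Declaration is on file, so (b) is unavailable.
Exception (c) requires that the owner holds a current Provisional Declaration from the Kestril Regulator; but the Provisional Declaration is not current, so (c) is unavailable.
Exception (d) does not apply: the reportable unit count is 12, short of 13.
Exception (e): a current General Exemption Letter is held; aggregate throughput is 5,220 units, below the 6,250 units limit; the number of days the property was let is 58 days, less than the 60 days limit — every condition holds. However, paragraph (o) must be considered: (o) applies — the space is let for business use. Exception (e) does not apply.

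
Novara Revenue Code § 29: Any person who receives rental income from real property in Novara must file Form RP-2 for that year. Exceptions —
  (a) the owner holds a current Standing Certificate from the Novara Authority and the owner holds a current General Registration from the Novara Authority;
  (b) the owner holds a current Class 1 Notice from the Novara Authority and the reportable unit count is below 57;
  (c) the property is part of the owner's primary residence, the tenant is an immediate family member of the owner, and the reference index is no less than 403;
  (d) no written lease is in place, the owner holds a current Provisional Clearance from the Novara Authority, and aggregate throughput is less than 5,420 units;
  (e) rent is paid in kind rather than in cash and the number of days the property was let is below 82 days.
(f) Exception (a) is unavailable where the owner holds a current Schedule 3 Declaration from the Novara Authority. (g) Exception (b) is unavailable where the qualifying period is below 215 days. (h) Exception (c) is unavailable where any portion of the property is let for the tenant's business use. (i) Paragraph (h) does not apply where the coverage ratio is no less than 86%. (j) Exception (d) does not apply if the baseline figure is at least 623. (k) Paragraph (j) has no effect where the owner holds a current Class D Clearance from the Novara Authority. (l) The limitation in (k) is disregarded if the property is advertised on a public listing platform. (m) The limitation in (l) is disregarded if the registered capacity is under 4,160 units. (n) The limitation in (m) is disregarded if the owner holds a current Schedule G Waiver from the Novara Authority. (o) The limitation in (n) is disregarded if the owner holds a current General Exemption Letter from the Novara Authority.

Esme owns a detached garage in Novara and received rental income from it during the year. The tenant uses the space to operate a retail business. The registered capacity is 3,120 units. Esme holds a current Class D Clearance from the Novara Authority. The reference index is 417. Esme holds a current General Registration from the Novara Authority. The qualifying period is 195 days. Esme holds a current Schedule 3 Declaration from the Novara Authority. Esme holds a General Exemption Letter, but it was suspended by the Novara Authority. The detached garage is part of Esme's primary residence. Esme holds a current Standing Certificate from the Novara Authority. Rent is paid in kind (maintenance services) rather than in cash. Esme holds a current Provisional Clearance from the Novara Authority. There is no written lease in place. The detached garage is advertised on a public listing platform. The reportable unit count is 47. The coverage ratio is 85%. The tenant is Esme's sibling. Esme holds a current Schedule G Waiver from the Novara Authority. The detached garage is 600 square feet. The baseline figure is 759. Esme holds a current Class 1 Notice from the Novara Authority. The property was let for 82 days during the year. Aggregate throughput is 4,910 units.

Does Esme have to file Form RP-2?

Exception (a)'s conditions are all satisfied: a current Standing Certificate is held; a current General Registration is held. However, paragraph (f) must be considered: (f) operates against (a): a current Schedule 3 Declaration is held. So (a) is unavailable.
Exception (b) is satisfied on its face — a current Class 1 Notice is held; the reportable unit count is 47, below the 57 limit. However, paragraph (g) must be considered: (g) is engaged — the qualifying period is 195 days, below the 215 days limit. Exception (b) does not apply.
Exception (c)'s conditions are all satisfied: the detached garage is part of the primary residence; the tenant is an immediate family member; the reference index is 417, meeting the 403 threshold. But applying paragraphs (h)–(i): (h) operates — the space is let for business use. (i), which would lift (h), is inapplicable — the coverage ratio is 85%, short of 86%. (c) is therefore removed.
Exception (d): there is no written lease; a current Provisional Clearance is held; aggregate throughput is 4,910 units, less than the 5,420 units limit — every condition holds. However, paragraphs (j)–(o) must be considered: (j) operates against (d): the baseline figure is 759, meeting the 623 threshold. (k) would limit (j) — a current Class D Clearance is held — but (l) sets (k) aside: (l) operates — the property is publicly advertised. (m) would limit (l) — the registered capacity is 3,120 units, under the 4,160 units limit — but (n) sets (m) aside: (n) is triggered — a current Schedule G Waiver is held. (o) is inapplicable (the General Exemption Letter is not current), so (n) stands. Exception (d) does not apply.
Exception (e) requires that the number of days the property was let is below 82 days; but the number of days the property was let is 82 days, not below 82 days, so (e) is unavailable.
No exception applies. The general rule governs.

Yes — Esme must file Form RP-2.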